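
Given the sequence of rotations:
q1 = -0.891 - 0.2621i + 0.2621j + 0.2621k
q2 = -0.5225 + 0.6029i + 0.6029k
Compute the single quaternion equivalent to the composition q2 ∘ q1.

q2 · q1 = 0.4655 - 0.5583i - 0.453j - 0.5161k
0.4655 - 0.5583i - 0.453j - 0.5161k


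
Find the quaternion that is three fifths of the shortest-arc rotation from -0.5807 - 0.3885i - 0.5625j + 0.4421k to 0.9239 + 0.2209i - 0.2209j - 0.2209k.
-0.8741 - 0.3223i - 0.1092j + 0.3466k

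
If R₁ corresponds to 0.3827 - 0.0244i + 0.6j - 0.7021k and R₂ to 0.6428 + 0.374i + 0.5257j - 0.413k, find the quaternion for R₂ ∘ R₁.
-0.3503 + 0.0062i + 0.8595j - 0.3721k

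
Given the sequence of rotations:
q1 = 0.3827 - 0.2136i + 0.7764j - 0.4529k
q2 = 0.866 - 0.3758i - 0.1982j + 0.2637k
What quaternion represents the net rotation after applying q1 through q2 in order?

q2 · q1 = 0.5245 - 0.4438i + 0.37j - 0.6254k
0.5245 - 0.4438i + 0.37j - 0.6254k


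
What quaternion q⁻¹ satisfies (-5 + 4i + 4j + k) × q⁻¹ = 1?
-0.0862 - 0.069i - 0.069j - 0.0172k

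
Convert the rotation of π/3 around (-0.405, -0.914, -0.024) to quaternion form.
0.866 - 0.2025i - 0.457j - 0.012k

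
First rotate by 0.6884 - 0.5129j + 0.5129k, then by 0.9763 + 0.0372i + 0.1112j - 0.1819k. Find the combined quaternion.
0.8224 - 0.0107i - 0.4433j + 0.3564k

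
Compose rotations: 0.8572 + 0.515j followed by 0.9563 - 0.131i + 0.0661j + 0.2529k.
0.7857 - 0.2425i + 0.5492j + 0.1493k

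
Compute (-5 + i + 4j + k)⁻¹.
-0.1163 - 0.0233i - 0.093j - 0.0233k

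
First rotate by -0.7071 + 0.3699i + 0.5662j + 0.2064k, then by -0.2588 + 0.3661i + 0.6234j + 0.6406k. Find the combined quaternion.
-0.4376 - 0.5886i - 0.4259j - 0.5297k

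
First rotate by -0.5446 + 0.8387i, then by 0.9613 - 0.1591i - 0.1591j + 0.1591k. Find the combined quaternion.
-0.3901 + 0.8929i + 0.2201j + 0.0468k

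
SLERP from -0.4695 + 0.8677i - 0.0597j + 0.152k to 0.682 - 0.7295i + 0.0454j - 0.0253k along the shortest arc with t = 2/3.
-0.6165 + 0.7828i - 0.0506j + 0.0683k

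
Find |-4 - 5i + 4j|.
√57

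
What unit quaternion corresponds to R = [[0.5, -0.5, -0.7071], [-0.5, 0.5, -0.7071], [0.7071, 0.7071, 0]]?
0.7071 + 0.5i - 0.5j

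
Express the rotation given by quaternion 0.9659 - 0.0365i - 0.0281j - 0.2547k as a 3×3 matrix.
[[0.8687, 0.4941, -0.0357], [-0.49, 0.8676, 0.0848], [0.0729, -0.0562, 0.9958]]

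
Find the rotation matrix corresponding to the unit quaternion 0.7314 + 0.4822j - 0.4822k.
[[0.0699, 0.7054, 0.7054], [-0.7054, 0.535, -0.465], [-0.7054, -0.465, 0.535]]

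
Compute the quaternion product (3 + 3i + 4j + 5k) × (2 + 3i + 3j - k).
-10 - 4i + 35j + 4k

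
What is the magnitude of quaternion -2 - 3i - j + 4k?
√30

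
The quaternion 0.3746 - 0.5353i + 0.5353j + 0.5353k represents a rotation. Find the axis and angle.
axis = (-√3/3, √3/3, √3/3), θ = 136°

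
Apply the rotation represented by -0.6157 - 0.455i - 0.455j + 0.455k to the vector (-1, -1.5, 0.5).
(-1.56, -0.599, 0.841)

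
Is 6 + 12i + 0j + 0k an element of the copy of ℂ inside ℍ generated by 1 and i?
Yes. The quaternion 6 + 12i has j- and k-coefficients y = z = 0, so it lies in the complex subalgebra spanned by 1 and i.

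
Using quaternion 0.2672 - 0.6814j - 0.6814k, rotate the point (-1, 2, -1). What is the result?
(1.95, -0.422, 1.422)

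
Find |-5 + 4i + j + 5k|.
√67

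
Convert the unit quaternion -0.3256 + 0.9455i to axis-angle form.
axis = (1, 0, 0), θ = 218°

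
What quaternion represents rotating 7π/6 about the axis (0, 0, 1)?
-0.2588 + 0.9659k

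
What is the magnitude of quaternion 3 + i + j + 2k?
√15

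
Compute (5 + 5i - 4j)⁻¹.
0.0758 - 0.0758i + 0.0606j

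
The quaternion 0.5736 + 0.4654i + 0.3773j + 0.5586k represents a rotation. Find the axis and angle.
axis = (0.5682, 0.4606, 0.6819), θ = 110°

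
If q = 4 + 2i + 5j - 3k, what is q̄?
4 - 2i - 5j + 3k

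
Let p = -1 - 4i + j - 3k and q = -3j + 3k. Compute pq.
12 - 6i + 15j + 9k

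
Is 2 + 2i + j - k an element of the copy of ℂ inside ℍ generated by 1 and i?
No. The quaternion 2 + 2i + j - k has j-coefficient y = 1 and k-coefficient z = -1, not both zero, so it does not lie in the complex subalgebra spanned by 1 and i.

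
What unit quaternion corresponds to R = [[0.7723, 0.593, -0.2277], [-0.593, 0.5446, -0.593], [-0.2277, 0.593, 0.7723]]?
0.8788 + 0.3374i - 0.3374k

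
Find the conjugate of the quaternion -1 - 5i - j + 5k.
-1 + 5i + j - 5k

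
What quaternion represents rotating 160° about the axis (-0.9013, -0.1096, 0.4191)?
0.1736 - 0.8876i - 0.1079j + 0.4127k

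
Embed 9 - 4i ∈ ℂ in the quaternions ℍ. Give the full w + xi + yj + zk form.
9 - 4i + 0j + 0k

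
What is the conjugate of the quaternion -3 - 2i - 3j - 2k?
-3 + 2i + 3j + 2k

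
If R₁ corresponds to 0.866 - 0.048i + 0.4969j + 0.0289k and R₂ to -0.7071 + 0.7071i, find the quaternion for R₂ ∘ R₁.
-0.5784 + 0.6463i - 0.3718j + 0.3309k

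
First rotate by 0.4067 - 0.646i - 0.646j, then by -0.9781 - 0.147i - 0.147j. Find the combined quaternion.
-0.5877 + 0.5721i + 0.5721j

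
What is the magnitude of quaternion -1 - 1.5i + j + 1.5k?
2.55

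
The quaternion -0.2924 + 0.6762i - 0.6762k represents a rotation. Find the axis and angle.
axis = (√2/2, 0, -√2/2), θ = 214°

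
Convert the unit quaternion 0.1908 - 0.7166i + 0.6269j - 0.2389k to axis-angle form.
axis = (-0.73, 0.6386, -0.2434), θ = 158°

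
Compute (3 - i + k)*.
3 + i - k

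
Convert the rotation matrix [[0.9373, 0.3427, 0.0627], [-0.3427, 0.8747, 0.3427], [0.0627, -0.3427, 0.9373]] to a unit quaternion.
0.9682 - 0.177i - 0.177k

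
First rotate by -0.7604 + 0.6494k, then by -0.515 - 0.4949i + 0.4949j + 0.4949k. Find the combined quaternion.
0.0702 + 0.6977i - 0.0549j - 0.7108k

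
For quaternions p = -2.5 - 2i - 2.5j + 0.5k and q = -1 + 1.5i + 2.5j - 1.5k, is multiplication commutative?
No: pq = 12.5 + 0.75i - 6j + 2k ≠ 12.5 - 4.25i - 1.5j + 4.5k = qp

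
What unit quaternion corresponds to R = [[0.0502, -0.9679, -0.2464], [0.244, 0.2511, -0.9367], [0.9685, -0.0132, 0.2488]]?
0.6225 + 0.3709i - 0.4879j + 0.4867k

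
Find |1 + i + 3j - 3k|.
√20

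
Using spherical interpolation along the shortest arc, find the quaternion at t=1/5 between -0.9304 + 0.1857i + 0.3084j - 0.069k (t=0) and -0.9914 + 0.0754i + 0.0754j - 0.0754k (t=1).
-0.948 + 0.1644i + 0.263j - 0.0707k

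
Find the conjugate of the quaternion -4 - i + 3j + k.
-4 + i - 3j - k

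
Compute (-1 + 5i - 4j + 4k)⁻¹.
-0.0172 - 0.0862i + 0.069j - 0.069k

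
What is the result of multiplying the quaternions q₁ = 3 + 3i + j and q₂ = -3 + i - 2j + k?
-10 - 5i - 12j - 4k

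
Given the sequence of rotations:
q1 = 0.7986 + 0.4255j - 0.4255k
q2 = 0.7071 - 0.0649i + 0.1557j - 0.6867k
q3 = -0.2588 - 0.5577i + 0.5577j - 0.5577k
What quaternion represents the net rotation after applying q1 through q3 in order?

q2 · q1 = 0.2062 + 0.1741i + 0.3976j - 0.8769k
q3 · q2 · q1 = -0.6671 - 0.4274i - 0.574j - 0.2069k
-0.6671 - 0.4274i - 0.574j - 0.2069k


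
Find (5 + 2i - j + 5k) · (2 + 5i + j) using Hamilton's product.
1 + 24i + 28j + 17k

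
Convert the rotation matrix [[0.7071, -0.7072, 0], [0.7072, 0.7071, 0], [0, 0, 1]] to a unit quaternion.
0.9239 + 0.3827k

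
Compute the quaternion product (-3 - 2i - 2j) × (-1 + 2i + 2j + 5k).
11 - 14i + 6j - 15k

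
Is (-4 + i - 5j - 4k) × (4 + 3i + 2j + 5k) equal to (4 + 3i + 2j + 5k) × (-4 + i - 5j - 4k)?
No: pq = 11 - 25i - 45j - 19k ≠ 11 + 9i - 11j - 53k = qp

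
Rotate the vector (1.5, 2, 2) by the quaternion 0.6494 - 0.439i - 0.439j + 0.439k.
(-1.937, 2.261, -1.176)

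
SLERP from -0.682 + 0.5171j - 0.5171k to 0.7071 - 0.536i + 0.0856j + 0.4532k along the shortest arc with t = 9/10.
-0.7279 + 0.4936i - 0.0207j - 0.4755k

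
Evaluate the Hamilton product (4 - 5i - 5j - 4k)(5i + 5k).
45 - 5i + 5j + 45k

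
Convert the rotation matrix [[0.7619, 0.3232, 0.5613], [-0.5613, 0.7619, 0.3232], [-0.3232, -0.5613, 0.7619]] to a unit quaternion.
0.9063 - 0.244i + 0.244j - 0.244k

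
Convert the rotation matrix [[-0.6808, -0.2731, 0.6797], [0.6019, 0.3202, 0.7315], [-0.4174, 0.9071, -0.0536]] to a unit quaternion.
0.3827 + 0.1147i + 0.7167j + 0.5716k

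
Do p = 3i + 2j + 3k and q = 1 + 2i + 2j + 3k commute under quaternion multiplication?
No: pq = -19 + 3i - j + 5k ≠ -19 + 3i + 5j + k = qp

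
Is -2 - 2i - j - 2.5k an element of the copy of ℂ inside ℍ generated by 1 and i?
No. The quaternion -2 - 2i - j - 2.5k has j-coefficient y = -1 and k-coefficient z = -2.5, not both zero, so it does not lie in the complex subalgebra spanned by 1 and i.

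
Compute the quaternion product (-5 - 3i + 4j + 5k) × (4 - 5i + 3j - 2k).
-37 - 10i - 30j + 41k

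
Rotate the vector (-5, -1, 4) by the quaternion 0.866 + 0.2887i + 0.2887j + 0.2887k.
(-0.333, -5.334, 3.666)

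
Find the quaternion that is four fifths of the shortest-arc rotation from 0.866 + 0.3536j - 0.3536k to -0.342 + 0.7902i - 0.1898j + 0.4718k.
0.4974 - 0.6748i + 0.2459j - 0.4867k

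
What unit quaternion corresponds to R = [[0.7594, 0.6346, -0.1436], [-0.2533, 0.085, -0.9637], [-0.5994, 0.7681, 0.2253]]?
0.7193 + 0.6019i + 0.1584j - 0.3086k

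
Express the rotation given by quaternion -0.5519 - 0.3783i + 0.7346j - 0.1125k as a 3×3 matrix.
[[-0.1046, -0.68, -0.7257], [-0.4316, 0.6885, -0.5829], [0.896, 0.2523, -0.3655]]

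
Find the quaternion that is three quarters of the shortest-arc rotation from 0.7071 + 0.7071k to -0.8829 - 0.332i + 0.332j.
0.9052 + 0.2647i - 0.2647j + 0.2012k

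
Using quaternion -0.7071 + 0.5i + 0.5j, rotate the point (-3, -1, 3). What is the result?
(-4.121, 0.121, -1.414)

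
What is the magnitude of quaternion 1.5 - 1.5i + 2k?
2.915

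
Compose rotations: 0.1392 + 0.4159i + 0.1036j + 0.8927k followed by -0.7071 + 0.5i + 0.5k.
-0.7527 - 0.2763i - 0.3117j - 0.5098k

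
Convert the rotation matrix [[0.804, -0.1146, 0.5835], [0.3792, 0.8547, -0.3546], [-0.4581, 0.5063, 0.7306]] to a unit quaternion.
0.9205 + 0.2338i + 0.2829j + 0.1341k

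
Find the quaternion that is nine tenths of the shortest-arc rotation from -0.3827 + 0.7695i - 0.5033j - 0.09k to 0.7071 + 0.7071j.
-0.6974 + 0.0881i - 0.7112j - 0.0103k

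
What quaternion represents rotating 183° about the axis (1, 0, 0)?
-0.0262 + 0.9997i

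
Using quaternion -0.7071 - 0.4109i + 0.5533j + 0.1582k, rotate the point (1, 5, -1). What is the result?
(0.095, 2.789, 4.383)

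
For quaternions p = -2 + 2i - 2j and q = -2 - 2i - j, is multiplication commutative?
No: pq = 6 + 6j - 6k ≠ 6 + 6j + 6k = qp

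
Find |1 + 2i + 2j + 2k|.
√13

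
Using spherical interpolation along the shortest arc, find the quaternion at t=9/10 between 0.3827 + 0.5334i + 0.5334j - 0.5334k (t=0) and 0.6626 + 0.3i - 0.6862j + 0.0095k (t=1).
0.7089 + 0.3758i - 0.5925j - 0.0719k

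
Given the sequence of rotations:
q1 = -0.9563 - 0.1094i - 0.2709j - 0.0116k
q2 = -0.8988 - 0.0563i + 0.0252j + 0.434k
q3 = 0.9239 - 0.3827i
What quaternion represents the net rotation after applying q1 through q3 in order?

q2 · q1 = 0.8652 + 0.2694i + 0.1713j - 0.3866k
q3 · q2 · q1 = 0.9025 - 0.0822i + 0.0103j - 0.4227k
0.9025 - 0.0822i + 0.0103j - 0.4227k


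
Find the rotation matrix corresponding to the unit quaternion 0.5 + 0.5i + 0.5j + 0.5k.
[[0, 0, 1], [1, 0, 0], [0, 1, 0]]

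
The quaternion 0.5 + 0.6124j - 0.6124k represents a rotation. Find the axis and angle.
axis = (0, √2/2, -√2/2), θ = 2π/3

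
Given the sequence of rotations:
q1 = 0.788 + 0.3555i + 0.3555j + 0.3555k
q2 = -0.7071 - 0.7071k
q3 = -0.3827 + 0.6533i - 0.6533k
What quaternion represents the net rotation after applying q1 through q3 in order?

q2 · q1 = -0.3058 - 0.5027j - 0.8086k
q3 · q2 · q1 = -0.4112 - 0.5282i + 0.7206j + 0.1808k
-0.4112 - 0.5282i + 0.7206j + 0.1808k


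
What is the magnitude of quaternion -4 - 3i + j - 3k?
√35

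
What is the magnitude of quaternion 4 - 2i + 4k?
6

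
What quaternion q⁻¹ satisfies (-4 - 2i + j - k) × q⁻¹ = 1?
-0.1818 + 0.0909i - 0.0455j + 0.0455k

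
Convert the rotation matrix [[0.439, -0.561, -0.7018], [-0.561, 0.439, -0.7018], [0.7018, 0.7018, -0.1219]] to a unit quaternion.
0.6626 + 0.5296i - 0.5296j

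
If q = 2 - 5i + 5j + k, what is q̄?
2 + 5i - 5j - k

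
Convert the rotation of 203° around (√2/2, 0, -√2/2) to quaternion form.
-0.1994 + 0.6929i - 0.6929k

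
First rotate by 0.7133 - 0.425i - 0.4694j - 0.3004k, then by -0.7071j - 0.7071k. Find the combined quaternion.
-0.5443 - 0.1195i - 0.2039j - 0.8049k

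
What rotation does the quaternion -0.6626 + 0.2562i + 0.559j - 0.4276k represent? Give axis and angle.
axis = (0.3421, 0.7464, -0.5709), θ = 263°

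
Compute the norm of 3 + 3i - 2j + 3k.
√31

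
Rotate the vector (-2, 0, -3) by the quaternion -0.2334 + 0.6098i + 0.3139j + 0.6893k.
(-1.788, -2.274, -2.152)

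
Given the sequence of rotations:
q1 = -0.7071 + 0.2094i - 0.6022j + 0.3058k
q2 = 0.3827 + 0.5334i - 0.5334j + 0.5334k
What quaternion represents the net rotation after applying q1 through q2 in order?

q2 · q1 = -0.8666 - 0.1389i + 0.0953j - 0.4697k
-0.8666 - 0.1389i + 0.0953j - 0.4697k


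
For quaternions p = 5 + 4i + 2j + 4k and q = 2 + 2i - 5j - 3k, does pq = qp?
No: pq = 24 + 32i - j - 31k ≠ 24 + 4i - 41j + 17k = qp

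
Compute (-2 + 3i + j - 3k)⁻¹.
-0.087 - 0.1304i - 0.0435j + 0.1304k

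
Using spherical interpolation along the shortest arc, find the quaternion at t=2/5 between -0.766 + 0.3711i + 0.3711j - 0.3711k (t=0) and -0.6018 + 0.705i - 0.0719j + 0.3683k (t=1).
-0.7879 + 0.5718i + 0.2147j - 0.0784k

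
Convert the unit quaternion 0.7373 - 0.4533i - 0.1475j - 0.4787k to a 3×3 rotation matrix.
[[0.4982, 0.8396, 0.2165], [-0.5722, 0.1307, 0.8097], [0.6515, -0.5272, 0.5455]]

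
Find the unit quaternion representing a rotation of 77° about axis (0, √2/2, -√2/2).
0.7826 + 0.4402j - 0.4402k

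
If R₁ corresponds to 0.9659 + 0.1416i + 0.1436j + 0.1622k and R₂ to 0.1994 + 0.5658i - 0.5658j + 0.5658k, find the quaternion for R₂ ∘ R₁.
0.102 + 0.4017i - 0.5295j + 0.7402k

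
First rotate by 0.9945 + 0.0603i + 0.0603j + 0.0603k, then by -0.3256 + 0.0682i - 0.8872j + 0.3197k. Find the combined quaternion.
-0.2937 - 0.0246i - 0.8868j + 0.3559k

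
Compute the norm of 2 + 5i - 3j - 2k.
√42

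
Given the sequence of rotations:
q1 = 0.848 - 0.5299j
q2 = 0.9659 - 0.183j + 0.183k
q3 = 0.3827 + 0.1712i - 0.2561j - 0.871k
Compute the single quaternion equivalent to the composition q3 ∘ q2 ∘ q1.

q2 · q1 = 0.7221 + 0.097i - 0.667j + 0.1552k
q3 · q2 · q1 = 0.2241 - 0.46i - 0.5512j - 0.6589k
0.2241 - 0.46i - 0.5512j - 0.6589k


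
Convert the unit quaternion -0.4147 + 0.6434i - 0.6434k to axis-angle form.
axis = (√2/2, 0, -√2/2), θ = 229°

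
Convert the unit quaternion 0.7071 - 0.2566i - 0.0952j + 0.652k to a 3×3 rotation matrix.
[[0.1317, -0.8732, -0.4692], [0.9709, 0.0181, 0.2387], [-0.2, -0.487, 0.8502]]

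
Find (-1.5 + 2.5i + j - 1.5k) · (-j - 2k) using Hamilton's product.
-2 - 3.5i + 6.5j + 0.5k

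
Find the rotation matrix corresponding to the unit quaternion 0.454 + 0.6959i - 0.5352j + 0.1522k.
[[0.3808, -0.8831, -0.2741], [-0.6067, -0.0149, -0.7948], [0.6978, 0.469, -0.5414]]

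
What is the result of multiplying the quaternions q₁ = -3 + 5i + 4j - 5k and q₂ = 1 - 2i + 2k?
17 + 19i + 4j - 3k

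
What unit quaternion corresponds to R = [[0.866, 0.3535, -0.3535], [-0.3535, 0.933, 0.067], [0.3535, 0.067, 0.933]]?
0.9659 - 0.183j - 0.183k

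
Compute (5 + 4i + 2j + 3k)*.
5 - 4i - 2j - 3k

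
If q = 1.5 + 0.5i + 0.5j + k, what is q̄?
1.5 - 0.5i - 0.5j - k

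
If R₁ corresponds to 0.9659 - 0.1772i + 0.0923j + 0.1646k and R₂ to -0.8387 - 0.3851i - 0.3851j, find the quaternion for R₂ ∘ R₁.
-0.8428 - 0.2867i - 0.386j - 0.2418k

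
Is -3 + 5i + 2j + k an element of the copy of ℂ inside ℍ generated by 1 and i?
No. The quaternion -3 + 5i + 2j + k has j-coefficient y = 2 and k-coefficient z = 1, not both zero, so it does not lie in the complex subalgebra spanned by 1 and i.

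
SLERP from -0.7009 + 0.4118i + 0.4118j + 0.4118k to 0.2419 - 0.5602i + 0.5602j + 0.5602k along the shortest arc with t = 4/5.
0.0177 - 0.402i + 0.6473j + 0.6473k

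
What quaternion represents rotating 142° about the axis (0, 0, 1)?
0.3256 + 0.9455k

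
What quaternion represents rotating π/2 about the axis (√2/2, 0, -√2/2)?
0.7071 + 0.5i - 0.5k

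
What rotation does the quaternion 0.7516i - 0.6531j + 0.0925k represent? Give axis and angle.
axis = (0.7516, -0.6531, 0.0925), θ = π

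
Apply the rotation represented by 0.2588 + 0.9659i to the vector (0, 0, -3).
(0, 1.5, 2.598)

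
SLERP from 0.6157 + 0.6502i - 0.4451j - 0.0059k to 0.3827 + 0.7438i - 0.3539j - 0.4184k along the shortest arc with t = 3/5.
0.4908 + 0.7276i - 0.4024j - 0.2603k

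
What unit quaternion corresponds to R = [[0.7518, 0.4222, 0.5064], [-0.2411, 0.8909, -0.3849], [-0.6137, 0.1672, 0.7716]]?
0.9239 + 0.1494i + 0.3031j - 0.1795k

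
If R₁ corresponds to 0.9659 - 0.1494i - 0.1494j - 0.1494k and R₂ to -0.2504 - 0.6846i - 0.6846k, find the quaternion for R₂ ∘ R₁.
-0.4464 - 0.7261i + 0.0374j - 0.5216k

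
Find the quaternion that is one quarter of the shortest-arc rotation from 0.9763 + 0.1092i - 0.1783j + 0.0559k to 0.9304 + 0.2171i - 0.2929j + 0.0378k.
0.9673 + 0.1366i - 0.2075j + 0.0515k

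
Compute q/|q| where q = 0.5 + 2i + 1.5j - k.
0.1826 + 0.7303i + 0.5477j - 0.3651k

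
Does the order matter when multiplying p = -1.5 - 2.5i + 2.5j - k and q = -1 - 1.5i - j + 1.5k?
Yes: pq = 1.75 + 7.5i + 4.25j + 5k ≠ 1.75 + 2i - 6.25j - 7.5k = qp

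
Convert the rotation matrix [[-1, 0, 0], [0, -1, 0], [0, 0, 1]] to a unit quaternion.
k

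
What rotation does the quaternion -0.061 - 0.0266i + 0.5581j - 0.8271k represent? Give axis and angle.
axis = (-0.0266, 0.5591, -0.8286), θ = 187°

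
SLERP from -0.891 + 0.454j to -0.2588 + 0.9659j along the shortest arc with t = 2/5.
-0.6921 + 0.7218j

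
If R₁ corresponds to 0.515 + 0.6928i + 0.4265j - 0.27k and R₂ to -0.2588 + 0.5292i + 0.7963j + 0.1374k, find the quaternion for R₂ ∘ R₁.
-0.8024 - 0.1804i + 0.5378j - 0.1853k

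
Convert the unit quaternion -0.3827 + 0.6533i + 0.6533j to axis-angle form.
axis = (√2/2, √2/2, 0), θ = 5π/4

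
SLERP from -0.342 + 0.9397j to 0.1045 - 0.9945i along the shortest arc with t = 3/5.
-0.2804 + 0.7924i + 0.5418j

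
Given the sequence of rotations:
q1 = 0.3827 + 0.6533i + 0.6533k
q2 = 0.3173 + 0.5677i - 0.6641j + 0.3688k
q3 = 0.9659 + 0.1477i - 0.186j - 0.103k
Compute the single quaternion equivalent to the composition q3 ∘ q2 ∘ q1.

q2 · q1 = -0.4904 - 0.0093i - 0.3841j + 0.7823k
q3 · q2 · q1 = -0.4632 - 0.2665i - 0.3944j + 0.7477k
-0.4632 - 0.2665i - 0.3944j + 0.7477k


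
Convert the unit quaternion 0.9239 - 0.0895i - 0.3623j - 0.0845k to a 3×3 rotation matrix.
[[0.7232, 0.221, -0.6543], [-0.0913, 0.9697, 0.2266], [0.6846, -0.1041, 0.7215]]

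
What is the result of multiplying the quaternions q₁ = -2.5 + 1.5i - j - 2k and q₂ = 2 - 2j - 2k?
-11 + i + 6j - 2k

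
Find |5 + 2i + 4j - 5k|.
√70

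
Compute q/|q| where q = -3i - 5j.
-0.5145i - 0.8575j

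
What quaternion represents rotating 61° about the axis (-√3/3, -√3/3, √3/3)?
0.8616 - 0.293i - 0.293j + 0.293k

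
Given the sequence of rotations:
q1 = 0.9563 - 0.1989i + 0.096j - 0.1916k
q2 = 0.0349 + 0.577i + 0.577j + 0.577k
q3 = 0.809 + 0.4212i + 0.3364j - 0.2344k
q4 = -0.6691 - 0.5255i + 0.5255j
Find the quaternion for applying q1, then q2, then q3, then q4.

q2 · q1 = 0.2033 + 0.3789i + 0.5509j + 0.7153k
q3 · q2 · q1 = -0.0128 + 0.7619i + 0.124j + 0.6356k
q4 · q3 · q2 · q1 = 0.3438 - 0.1691i + 0.2443j - 0.8908k
0.3438 - 0.1691i + 0.2443j - 0.8908k


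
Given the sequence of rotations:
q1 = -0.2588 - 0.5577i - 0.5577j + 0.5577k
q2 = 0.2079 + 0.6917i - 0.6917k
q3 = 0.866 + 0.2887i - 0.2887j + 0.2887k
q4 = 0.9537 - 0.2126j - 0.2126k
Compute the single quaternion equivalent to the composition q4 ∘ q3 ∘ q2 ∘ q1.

q2 · q1 = 0.7177 - 0.6807i - 0.1159j - 0.0908k
q3 · q2 · q1 = 0.8108 - 0.3226i - 0.4779j - 0.1014k
q4 · q3 · q2 · q1 = 0.6501 - 0.3877i - 0.5596j - 0.3377k
0.6501 - 0.3877i - 0.5596j - 0.3377k


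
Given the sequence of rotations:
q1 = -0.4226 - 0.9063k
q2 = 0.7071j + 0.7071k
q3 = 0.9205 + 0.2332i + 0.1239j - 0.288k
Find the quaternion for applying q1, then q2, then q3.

q2 · q1 = 0.6408 - 0.6408i - 0.2988j - 0.2988k
q3 · q2 · q1 = 0.6903 - 0.5635i + 0.0586j - 0.4499k
0.6903 - 0.5635i + 0.0586j - 0.4499k


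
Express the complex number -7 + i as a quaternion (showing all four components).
-7 + i + 0j + 0k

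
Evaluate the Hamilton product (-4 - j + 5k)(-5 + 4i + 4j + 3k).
9 - 39i + 9j - 33k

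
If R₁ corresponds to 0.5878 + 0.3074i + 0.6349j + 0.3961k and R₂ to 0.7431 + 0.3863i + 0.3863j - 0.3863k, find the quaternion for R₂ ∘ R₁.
0.2258 + 0.8538i + 0.4271j + 0.1938k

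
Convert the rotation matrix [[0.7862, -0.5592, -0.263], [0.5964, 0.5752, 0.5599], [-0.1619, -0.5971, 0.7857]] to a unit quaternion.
0.887 - 0.3261i - 0.0285j + 0.3257k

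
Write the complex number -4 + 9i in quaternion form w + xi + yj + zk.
-4 + 9i + 0j + 0k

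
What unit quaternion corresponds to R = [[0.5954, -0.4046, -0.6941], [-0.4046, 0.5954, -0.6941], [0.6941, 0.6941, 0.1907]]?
0.7716 + 0.4498i - 0.4498j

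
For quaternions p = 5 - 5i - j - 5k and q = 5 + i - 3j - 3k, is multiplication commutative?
No: pq = 12 - 32i - 40j - 24k ≠ 12 - 8i - 56k = qp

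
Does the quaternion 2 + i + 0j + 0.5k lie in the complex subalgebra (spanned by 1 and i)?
No. The quaternion 2 + i + 0.5k has j-coefficient y = 0 and k-coefficient z = 0.5, not both zero, so it does not lie in the complex subalgebra spanned by 1 and i.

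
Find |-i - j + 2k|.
√6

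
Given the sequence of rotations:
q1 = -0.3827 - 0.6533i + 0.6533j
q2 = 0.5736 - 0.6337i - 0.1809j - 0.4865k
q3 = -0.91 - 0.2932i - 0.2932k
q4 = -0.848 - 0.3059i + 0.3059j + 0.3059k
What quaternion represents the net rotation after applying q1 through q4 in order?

q2 · q1 = -0.5153 + 0.1856i + 0.7618j - 0.346k
q3 · q2 · q1 = 0.4219 + 0.2055i - 0.8491j + 0.2426k
q4 · q3 · q2 · q1 = -0.1094 + 0.0306i + 0.9862j + 0.1202k
-0.1094 + 0.0306i + 0.9862j + 0.1202k


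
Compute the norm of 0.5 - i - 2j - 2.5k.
3.391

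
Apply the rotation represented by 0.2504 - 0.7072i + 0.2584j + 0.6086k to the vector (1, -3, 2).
(0.674, 3.5, -1.139)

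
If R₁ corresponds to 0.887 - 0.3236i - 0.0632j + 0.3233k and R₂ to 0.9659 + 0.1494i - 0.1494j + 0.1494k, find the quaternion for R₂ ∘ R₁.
0.8474 - 0.2189i - 0.2902j + 0.387k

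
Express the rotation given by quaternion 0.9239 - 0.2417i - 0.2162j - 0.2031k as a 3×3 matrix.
[[0.824, 0.4798, -0.3013], [-0.2708, 0.8007, 0.5344], [0.4977, -0.3588, 0.7897]]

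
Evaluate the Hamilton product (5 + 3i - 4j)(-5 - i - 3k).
-22 - 8i + 29j - 19k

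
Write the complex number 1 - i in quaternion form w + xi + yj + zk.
1 - i + 0j + 0k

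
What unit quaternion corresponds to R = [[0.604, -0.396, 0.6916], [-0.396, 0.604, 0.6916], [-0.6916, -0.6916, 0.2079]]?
0.7772 - 0.445i + 0.445j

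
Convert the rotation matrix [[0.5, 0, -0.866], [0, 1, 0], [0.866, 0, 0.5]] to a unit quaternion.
0.866 - 0.5j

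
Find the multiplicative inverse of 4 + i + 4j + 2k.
0.1081 - 0.027i - 0.1081j - 0.0541k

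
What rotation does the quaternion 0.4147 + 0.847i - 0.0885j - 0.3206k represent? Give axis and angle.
axis = (0.9308, -0.0973, -0.3523), θ = 131°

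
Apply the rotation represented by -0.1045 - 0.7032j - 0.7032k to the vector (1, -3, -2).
(-0.831, -1.864, -3.136)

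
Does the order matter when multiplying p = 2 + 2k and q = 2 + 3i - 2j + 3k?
Yes: pq = -2 + 10i + 2j + 10k ≠ -2 + 2i - 10j + 10k = qp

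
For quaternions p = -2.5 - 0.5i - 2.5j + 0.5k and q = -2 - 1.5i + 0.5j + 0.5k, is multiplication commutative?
No: pq = 5.25 + 3.25i + 3.25j - 6.25k ≠ 5.25 + 6.25i + 4.25j + 1.75k = qp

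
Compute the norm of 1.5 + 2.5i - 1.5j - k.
3.428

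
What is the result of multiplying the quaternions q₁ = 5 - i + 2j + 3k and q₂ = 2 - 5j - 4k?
32 + 5i - 25j - 9k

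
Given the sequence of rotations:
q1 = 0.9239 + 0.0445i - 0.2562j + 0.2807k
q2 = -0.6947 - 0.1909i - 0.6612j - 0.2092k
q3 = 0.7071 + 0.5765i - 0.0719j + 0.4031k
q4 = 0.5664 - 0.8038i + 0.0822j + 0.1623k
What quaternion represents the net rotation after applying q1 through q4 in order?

q2 · q1 = -0.744 - 0.4465i - 0.3886j - 0.31k
q3 · q2 · q1 = -0.1717 - 0.5657i - 0.2226j - 0.7752k
q4 · q3 · q2 · q1 = -0.4078 - 0.21i - 0.8551j - 0.2415k
-0.4078 - 0.21i - 0.8551j - 0.2415k


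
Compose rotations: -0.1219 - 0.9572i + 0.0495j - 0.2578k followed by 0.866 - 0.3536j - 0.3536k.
-0.1792 - 0.7203i + 0.4244j - 0.5186k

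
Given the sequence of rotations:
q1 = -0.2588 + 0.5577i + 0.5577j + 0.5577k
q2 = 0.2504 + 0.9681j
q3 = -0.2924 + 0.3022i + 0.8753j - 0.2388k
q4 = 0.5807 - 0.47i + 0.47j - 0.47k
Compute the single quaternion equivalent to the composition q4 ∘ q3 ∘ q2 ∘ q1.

q2 · q1 = -0.6047 + 0.6796i - 0.1109j - 0.4003k
q3 · q2 · q1 = -0.0271 - 0.7583i - 0.5382j - 0.3669k
q4 · q3 · q2 · q1 = -0.2916 - 0.853i - 0.1413j + 0.409k
-0.2916 - 0.853i - 0.1413j + 0.409k


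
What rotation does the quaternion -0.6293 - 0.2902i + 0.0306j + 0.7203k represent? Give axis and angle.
axis = (-0.3734, 0.0394, 0.9268), θ = 258°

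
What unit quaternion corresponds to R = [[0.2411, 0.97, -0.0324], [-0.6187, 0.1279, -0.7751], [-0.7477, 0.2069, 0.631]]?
0.7071 + 0.3472i + 0.2529j - 0.5617k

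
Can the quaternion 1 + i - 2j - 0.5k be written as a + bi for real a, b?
No. The quaternion 1 + i - 2j - 0.5k has j-coefficient y = -2 and k-coefficient z = -0.5, not both zero, so it does not lie in the complex subalgebra spanned by 1 and i.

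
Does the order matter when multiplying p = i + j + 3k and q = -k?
Yes: pq = 3 - i + j ≠ 3 + i - j = qp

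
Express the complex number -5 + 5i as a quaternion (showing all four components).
-5 + 5i + 0j + 0k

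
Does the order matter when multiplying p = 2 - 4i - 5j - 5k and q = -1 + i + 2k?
Yes: pq = 12 - 4i + 8j + 14k ≠ 12 + 16i + 2j + 4k = qp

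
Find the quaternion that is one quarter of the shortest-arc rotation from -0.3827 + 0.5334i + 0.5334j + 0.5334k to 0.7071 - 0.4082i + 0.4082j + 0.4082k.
-0.6103 + 0.6364i + 0.3336j + 0.3336k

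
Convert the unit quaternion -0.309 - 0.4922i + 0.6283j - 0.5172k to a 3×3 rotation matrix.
[[-0.3245, -0.9381, 0.1208], [-0.2989, -0.0195, -0.9541], [0.8974, -0.3457, -0.274]]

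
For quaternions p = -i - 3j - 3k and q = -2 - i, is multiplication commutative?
No: pq = -1 + 2i + 9j + 3k ≠ -1 + 2i + 3j + 9k = qp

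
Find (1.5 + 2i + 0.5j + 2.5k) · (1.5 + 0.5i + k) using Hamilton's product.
-1.25 + 4.25i + 5k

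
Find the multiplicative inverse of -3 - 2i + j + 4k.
-0.1 + 0.0667i - 0.0333j - 0.1333k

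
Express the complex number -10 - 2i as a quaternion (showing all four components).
-10 - 2i + 0j + 0k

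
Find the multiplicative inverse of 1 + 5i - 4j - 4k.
0.0172 - 0.0862i + 0.069j + 0.069k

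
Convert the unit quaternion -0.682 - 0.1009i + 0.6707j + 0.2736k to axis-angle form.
axis = (-0.138, 0.9171, 0.3741), θ = 266°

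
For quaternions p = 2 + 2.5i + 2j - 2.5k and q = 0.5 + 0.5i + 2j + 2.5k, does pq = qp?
No: pq = 2 + 12.25i - 2.5j + 7.75k ≠ 2 - 7.75i + 12.5j - 0.25k = qp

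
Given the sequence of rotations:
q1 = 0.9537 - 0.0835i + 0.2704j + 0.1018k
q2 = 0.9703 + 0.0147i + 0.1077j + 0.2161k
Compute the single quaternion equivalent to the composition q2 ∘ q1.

q2 · q1 = 0.8755 - 0.1145i + 0.3455j + 0.3178k
0.8755 - 0.1145i + 0.3455j + 0.3178k


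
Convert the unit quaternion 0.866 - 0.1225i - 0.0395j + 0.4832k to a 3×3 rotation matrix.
[[0.5299, -0.8272, -0.1868], [0.8466, 0.503, 0.174], [-0.05, -0.2503, 0.9669]]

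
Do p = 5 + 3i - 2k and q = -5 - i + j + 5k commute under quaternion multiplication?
No: pq = -12 - 18i - 8j + 38k ≠ -12 - 22i + 18j + 32k = qp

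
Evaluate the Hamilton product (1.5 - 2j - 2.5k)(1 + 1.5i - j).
-0.5 - 0.25i - 7.25j + 0.5k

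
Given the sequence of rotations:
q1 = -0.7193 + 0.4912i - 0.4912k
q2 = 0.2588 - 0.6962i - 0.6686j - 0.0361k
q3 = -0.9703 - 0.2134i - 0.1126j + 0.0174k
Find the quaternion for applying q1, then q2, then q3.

q2 · q1 = 0.1381 + 0.9563i + 0.1212j + 0.2273k
q3 · q2 · q1 = 0.0798 - 0.9851i - 0.068j - 0.1363k
0.0798 - 0.9851i - 0.068j - 0.1363k


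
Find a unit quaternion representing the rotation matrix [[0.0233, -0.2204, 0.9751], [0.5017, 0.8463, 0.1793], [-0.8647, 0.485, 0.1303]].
0.7071 + 0.1081i + 0.6505j + 0.2553k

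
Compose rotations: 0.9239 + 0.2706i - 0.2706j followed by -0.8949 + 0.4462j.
-0.7061 - 0.2422i + 0.6544j - 0.1207k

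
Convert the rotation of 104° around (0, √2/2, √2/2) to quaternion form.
0.6157 + 0.5572j + 0.5572k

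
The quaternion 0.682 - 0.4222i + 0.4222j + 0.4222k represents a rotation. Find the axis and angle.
axis = (-√3/3, √3/3, √3/3), θ = 94°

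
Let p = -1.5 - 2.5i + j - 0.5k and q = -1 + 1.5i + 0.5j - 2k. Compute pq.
3.75 - 1.5i - 7.5j + 0.75k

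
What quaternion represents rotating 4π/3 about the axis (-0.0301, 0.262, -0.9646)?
-0.5 - 0.0261i + 0.2269j - 0.8354k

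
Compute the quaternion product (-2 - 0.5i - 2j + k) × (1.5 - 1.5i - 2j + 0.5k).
-8.25 + 3.25i - 0.25j - 1.5k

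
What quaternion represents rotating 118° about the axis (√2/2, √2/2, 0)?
0.515 + 0.6061i + 0.6061j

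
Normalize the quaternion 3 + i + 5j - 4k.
0.4201 + 0.14i + 0.7001j - 0.5601k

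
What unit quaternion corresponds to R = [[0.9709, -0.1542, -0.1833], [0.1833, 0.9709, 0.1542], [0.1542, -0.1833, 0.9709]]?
0.989 - 0.0853i - 0.0853j + 0.0853k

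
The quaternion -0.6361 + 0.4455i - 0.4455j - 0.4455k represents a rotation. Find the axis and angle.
axis = (√3/3, -√3/3, -√3/3), θ = 259°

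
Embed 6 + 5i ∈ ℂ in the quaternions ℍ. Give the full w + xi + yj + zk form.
6 + 5i + 0j + 0k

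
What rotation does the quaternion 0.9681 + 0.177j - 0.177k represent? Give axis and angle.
axis = (0, √2/2, -√2/2), θ = 29°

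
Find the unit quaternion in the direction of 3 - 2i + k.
0.8018 - 0.5345i + 0.2673k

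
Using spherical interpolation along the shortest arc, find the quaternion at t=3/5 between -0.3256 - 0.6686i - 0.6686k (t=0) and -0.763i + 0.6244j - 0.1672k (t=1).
-0.1464 - 0.8014i + 0.4098j - 0.4104k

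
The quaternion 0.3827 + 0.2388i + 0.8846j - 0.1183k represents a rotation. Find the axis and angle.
axis = (0.2585, 0.9575, -0.128), θ = 3π/4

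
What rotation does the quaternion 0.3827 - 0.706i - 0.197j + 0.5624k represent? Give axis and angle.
axis = (-0.7642, -0.2132, 0.6087), θ = 3π/4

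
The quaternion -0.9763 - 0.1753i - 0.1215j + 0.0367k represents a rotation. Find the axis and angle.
axis = (-0.81, -0.5614, 0.1696), θ = 335°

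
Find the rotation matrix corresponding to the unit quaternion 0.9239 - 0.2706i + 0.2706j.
[[0.8536, -0.1464, 0.5], [-0.1464, 0.8536, 0.5], [-0.5, -0.5, 0.7071]]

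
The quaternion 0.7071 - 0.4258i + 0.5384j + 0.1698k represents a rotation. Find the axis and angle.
axis = (-0.6022, 0.7614, 0.2401), θ = π/2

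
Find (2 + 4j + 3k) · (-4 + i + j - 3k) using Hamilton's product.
-3 - 13i - 11j - 22k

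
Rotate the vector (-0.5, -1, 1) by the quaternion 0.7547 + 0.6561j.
(0.921, -1, 0.634)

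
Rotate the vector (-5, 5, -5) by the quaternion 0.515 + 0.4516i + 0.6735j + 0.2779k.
(-2.805, -1.83, 7.986)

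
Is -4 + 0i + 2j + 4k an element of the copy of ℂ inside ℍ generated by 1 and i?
No. The quaternion -4 + 2j + 4k has j-coefficient y = 2 and k-coefficient z = 4, not both zero, so it does not lie in the complex subalgebra spanned by 1 and i.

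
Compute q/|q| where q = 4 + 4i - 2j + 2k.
0.6325 + 0.6325i - 0.3162j + 0.3162k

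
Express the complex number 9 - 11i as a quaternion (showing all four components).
9 - 11i + 0j + 0k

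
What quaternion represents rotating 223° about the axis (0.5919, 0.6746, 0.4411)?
-0.3665 + 0.5507i + 0.6277j + 0.4104k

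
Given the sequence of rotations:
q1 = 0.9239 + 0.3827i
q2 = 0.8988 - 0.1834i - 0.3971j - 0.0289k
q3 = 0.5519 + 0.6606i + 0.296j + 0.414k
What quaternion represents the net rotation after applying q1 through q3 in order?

q2 · q1 = 0.9006 + 0.1745i - 0.3779j + 0.1253k
q3 · q2 · q1 = 0.4418 + 0.8848i + 0.0475j + 0.1407k
0.4418 + 0.8848i + 0.0475j + 0.1407k


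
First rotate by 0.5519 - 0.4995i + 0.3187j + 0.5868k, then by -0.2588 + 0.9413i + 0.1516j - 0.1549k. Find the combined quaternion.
0.3699 + 0.7871i - 0.4738j + 0.1384k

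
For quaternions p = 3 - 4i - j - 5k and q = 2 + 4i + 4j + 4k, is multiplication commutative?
No: pq = 46 + 20i + 6j - 10k ≠ 46 - 12i + 14j + 14k = qp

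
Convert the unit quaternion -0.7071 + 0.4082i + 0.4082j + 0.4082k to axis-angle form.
axis = (√3/3, √3/3, √3/3), θ = 3π/2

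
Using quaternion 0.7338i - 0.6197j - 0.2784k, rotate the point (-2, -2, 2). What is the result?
(0.848, 2.973, -1.563)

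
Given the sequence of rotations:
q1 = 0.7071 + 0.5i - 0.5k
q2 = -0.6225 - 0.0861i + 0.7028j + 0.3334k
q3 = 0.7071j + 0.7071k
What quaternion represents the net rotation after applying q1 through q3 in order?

q2 · q1 = -0.2304 - 0.7235i + 0.6206j + 0.1956k
q3 · q2 · q1 = -0.5771 - 0.3005i - 0.6745j + 0.3487k
-0.5771 - 0.3005i - 0.6745j + 0.3487k


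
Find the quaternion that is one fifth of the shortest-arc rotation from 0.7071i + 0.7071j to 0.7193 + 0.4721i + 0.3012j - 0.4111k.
0.1694 + 0.7133i + 0.6731j - 0.0968k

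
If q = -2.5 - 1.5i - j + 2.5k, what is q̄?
-2.5 + 1.5i + j - 2.5k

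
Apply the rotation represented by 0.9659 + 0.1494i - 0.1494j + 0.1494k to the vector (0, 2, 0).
(-0.667, 1.821, 0.488)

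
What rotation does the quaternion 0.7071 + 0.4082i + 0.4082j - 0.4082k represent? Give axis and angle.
axis = (√3/3, √3/3, -√3/3), θ = π/2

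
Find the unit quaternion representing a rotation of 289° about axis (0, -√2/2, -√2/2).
-0.8141 - 0.4106j - 0.4106k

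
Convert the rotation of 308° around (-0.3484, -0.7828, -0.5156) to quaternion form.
-0.8988 - 0.1527i - 0.3432j - 0.226k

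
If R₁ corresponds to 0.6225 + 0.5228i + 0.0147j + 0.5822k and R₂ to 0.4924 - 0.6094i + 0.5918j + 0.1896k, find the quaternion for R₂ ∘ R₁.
0.506 + 0.2198i + 0.8295j + 0.0864k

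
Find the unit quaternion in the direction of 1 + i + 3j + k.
0.2887 + 0.2887i + 0.866j + 0.2887k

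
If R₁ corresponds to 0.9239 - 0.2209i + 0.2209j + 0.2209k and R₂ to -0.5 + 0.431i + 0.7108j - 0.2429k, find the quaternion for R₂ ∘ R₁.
-0.4701 + 0.7193i + 0.5047j - 0.0826k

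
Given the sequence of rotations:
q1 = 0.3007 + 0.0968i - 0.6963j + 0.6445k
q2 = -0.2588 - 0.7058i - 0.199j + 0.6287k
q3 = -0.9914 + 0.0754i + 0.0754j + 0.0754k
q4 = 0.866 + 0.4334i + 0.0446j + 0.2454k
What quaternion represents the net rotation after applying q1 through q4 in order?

q2 · q1 = -0.5533 + 0.0722i + 0.6361j + 0.533k
q3 · q2 · q1 = 0.4549 - 0.1211i - 0.7071j - 0.5276k
q4 · q3 · q2 · q1 = 0.6074 + 0.2423i - 0.3931j - 0.6463k
0.6074 + 0.2423i - 0.3931j - 0.6463k


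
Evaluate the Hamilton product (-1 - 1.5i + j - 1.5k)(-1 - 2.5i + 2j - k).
-6.25 + 6i - 0.75j + 2k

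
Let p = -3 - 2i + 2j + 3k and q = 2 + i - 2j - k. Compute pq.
3 - 3i + 11j + 11k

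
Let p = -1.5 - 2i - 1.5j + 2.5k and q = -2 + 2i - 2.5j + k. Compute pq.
0.75 + 5.75i + 13.75j + 1.5k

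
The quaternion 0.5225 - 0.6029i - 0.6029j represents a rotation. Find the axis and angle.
axis = (-√2/2, -√2/2, 0), θ = 117°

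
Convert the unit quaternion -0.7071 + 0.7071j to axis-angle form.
axis = (0, 1, 0), θ = 3π/2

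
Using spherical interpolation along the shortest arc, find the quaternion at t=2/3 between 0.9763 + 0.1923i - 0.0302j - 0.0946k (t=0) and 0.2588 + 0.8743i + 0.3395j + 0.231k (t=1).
0.6011 + 0.7475i + 0.2469j + 0.1374k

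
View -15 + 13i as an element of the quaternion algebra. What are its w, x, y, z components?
-15 + 13i + 0j + 0k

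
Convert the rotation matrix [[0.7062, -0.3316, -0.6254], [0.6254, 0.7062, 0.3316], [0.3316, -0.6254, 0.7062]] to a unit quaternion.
0.883 - 0.271i - 0.271j + 0.271k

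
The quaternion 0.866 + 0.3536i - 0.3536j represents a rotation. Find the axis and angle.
axis = (√2/2, -√2/2, 0), θ = π/3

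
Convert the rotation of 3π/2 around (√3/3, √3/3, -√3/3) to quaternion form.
-0.7071 + 0.4082i + 0.4082j - 0.4082k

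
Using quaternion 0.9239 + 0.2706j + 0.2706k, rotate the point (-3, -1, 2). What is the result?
(-0.621, -2.061, 3.061)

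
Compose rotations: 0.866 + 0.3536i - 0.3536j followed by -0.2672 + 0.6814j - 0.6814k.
0.0095 - 0.3354i + 0.4436j - 0.831k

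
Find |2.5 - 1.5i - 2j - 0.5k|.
3.571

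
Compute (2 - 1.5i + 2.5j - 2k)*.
2 + 1.5i - 2.5j + 2k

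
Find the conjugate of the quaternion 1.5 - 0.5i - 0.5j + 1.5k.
1.5 + 0.5i + 0.5j - 1.5k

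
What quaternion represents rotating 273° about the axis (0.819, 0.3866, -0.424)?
-0.7254 + 0.5638i + 0.2661j - 0.2919k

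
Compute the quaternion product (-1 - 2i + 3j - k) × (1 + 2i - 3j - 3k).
9 - 16i - 2j + 2k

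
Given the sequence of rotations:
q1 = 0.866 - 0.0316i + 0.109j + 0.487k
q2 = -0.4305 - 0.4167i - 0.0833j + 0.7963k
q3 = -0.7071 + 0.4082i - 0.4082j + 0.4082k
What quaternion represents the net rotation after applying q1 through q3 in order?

q2 · q1 = -0.7647 - 0.4746i + 0.0587j + 0.4319k
q3 · q2 · q1 = 0.5821 - 0.1768i - 0.0994j - 0.7873k
0.5821 - 0.1768i - 0.0994j - 0.7873k


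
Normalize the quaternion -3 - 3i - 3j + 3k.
-0.5 - 0.5i - 0.5j + 0.5k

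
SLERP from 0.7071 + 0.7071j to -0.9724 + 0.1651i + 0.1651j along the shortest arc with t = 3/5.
0.9707 - 0.1099i + 0.2138j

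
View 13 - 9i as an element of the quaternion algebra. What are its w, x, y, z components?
13 - 9i + 0j + 0k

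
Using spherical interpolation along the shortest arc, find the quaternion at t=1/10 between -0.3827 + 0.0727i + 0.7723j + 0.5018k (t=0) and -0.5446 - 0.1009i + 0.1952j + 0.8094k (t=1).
-0.4094 + 0.0555i + 0.7279j + 0.5472k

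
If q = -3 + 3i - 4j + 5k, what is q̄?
-3 - 3i + 4j - 5k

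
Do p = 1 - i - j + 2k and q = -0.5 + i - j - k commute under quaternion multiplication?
No: pq = 1.5 + 4.5i + 0.5j ≠ 1.5 - 1.5i - 1.5j - 4k = qp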